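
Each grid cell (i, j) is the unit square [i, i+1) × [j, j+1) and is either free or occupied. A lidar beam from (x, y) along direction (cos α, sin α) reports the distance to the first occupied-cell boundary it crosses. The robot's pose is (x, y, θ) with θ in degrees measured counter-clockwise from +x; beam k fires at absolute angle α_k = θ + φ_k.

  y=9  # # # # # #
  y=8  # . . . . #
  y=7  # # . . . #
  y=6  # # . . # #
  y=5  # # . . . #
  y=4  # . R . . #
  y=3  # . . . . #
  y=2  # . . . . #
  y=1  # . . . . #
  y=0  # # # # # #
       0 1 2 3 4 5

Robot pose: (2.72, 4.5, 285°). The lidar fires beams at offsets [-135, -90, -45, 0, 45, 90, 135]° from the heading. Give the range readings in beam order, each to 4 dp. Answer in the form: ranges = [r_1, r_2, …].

ranges = [1.0000, 1.7807, 3.4400, 3.6235, 2.6327, 2.3604, 2.5600]

beam 1: φ=-135°, α=150°
  dir = (cos 150°, sin 150°) = (-0.8660, 0.5000); from cell (2,4)
  next x-line at t=0.8314, next y-line at t=1.0000; Δt_x=1.1547, Δt_y=2.0000
    x: enter (1,4) at t=0.8314
    y: enter (1,5) at t=1.0000 ← occupied
  → r_1 = 1.0000
beam 2: φ=-90°, α=195°
  dir = (cos 195°, sin 195°) = (-0.9659, -0.2588); from cell (2,4)
  next x-line at t=0.7454, next y-line at t=1.9319; Δt_x=1.0353, Δt_y=3.8637
    x: enter (1,4) at t=0.7454
    x: enter (0,4) at t=1.7807 ← occupied
  → r_2 = 1.7807
beam 3: φ=-45°, α=240°
  dir = (cos 240°, sin 240°) = (-0.5000, -0.8660); from cell (2,4)
  next x-line at t=1.4400, next y-line at t=0.5774; Δt_x=2.0000, Δt_y=1.1547
    y: enter (2,3) at t=0.5774
    x: enter (1,3) at t=1.4400
    y: enter (1,2) at t=1.7321
    y: enter (1,1) at t=2.8868
    x: enter (0,1) at t=3.4400 ← occupied
  → r_3 = 3.4400
beam 4: φ=0°, α=285°
  dir = (cos 285°, sin 285°) = (0.2588, -0.9659); from cell (2,4)
  next x-line at t=1.0818, next y-line at t=0.5176; Δt_x=3.8637, Δt_y=1.0353
    y: enter (2,3) at t=0.5176
    x: enter (3,3) at t=1.0818
    y: enter (3,2) at t=1.5529
    y: enter (3,1) at t=2.5882
    y: enter (3,0) at t=3.6235 ← occupied
  → r_4 = 3.6235
beam 5: φ=45°, α=330°
  dir = (cos 330°, sin 330°) = (0.8660, -0.5000); from cell (2,4)
  next x-line at t=0.3233, next y-line at t=1.0000; Δt_x=1.1547, Δt_y=2.0000
    x: enter (3,4) at t=0.3233
    y: enter (3,3) at t=1.0000
    x: enter (4,3) at t=1.4780
    x: enter (5,3) at t=2.6327 ← occupied
  → r_5 = 2.6327
beam 6: φ=90°, α=15°
  dir = (cos 15°, sin 15°) = (0.9659, 0.2588); from cell (2,4)
  next x-line at t=0.2899, next y-line at t=1.9319; Δt_x=1.0353, Δt_y=3.8637
    x: enter (3,4) at t=0.2899
    x: enter (4,4) at t=1.3252
    y: enter (4,5) at t=1.9319
    x: enter (5,5) at t=2.3604 ← occupied
  → r_6 = 2.3604
beam 7: φ=135°, α=60°
  dir = (cos 60°, sin 60°) = (0.5000, 0.8660); from cell (2,4)
  next x-line at t=0.5600, next y-line at t=0.5774; Δt_x=2.0000, Δt_y=1.1547
    x: enter (3,4) at t=0.5600
    y: enter (3,5) at t=0.5774
    y: enter (3,6) at t=1.7321
    x: enter (4,6) at t=2.5600 ← occupied
  → r_7 = 2.5600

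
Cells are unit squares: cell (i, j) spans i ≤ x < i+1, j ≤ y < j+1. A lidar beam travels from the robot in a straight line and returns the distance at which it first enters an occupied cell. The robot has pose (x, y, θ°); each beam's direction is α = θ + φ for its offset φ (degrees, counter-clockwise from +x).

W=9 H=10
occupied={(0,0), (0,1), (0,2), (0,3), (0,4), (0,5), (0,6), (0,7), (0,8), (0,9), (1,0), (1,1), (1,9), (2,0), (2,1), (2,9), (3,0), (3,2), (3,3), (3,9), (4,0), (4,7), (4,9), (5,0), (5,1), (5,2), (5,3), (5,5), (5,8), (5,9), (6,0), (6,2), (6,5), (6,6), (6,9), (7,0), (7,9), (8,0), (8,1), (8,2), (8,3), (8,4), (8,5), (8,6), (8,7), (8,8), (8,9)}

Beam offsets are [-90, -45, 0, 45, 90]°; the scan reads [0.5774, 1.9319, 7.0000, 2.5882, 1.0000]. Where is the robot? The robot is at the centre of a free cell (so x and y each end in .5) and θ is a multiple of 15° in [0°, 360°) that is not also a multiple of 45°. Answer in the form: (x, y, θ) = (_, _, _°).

(x, y, θ) = (1.5, 8.5, 300°)

Candidates: 43 free-cell centres × 16 headings = 688 poses. Raycast each; keep the one whose scan matches to 4 dp.
  (7.5, 4.5, 210°): beam 1 = 1.0000 ≠ 0.5774 ✗
  (6.5, 3.5, 165°): beam 1 = 1.5529 ≠ 0.5774 ✗
  (2.5, 3.5, 255°): beam 1 = 1.5529 ≠ 0.5774 ✗
  (7.5, 7.5, 120°): beam 2 = 1.5529 ≠ 1.9319 ✗
  …
  (1.5, 8.5, 300°): r_1=0.5774, r_2=1.9319, r_3=7.0000, r_4=2.5882, r_5=1.0000 — all match ✓
No second candidate reproduces the full scan.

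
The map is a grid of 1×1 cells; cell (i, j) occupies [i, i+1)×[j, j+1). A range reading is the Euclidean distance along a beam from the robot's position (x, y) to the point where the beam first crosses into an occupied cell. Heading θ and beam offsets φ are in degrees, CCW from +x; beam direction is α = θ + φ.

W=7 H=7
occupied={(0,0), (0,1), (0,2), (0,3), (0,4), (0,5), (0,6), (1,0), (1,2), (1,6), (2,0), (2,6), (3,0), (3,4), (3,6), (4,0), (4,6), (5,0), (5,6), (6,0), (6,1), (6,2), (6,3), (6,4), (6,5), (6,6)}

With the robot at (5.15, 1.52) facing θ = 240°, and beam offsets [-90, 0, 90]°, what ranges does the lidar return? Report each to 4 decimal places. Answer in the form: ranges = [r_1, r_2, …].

ranges = [4.7920, 0.6004, 0.9815]

beam 1: φ=-90°, α=150°
  cosα=-0.8660 sinα=0.5000 | (5,1) | tMaxX 0.1732 tMaxY 0.9600 | tΔX 1.1547 tΔY 2.0000
    t=0.1732 [x] (4,1)
    t=0.9600 [y] (4,2)
    t=1.3279 [x] (3,2)
    t=2.4826 [x] (2,2)
    t=2.9600 [y] (2,3)
    t=3.6373 [x] (1,3)
    t=4.7920 [x] (0,3) — stop
  → r_1 = 4.7920
beam 2: φ=0°, α=240°
  cosα=-0.5000 sinα=-0.8660 | (5,1) | tMaxX 0.3000 tMaxY 0.6004 | tΔX 2.0000 tΔY 1.1547
    t=0.3000 [x] (4,1)
    t=0.6004 [y] (4,0) — stop
  → r_2 = 0.6004
beam 3: φ=90°, α=330°
  cosα=0.8660 sinα=-0.5000 | (5,1) | tMaxX 0.9815 tMaxY 1.0400 | tΔX 1.1547 tΔY 2.0000
    t=0.9815 [x] (6,1) — stop
  → r_3 = 0.9815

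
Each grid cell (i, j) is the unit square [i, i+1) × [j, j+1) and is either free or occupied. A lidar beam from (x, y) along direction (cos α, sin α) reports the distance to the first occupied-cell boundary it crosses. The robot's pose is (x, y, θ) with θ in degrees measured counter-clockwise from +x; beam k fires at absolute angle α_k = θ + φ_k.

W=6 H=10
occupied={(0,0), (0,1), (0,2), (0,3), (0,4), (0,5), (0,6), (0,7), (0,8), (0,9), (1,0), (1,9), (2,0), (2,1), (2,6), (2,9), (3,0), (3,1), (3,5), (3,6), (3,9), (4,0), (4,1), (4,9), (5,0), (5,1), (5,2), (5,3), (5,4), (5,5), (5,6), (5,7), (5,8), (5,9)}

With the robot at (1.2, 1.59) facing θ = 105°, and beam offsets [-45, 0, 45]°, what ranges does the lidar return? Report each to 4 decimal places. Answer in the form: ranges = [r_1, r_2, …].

beam 1: φ=-45°, α=60°
  dir = (cos 60°, sin 60°) = (0.5000, 0.8660); from cell (1,1)
  next x-line at t=1.6000, next y-line at t=0.4734; Δt_x=2.0000, Δt_y=1.1547
    y: enter (1,2) at t=0.4734
    x: enter (2,2) at t=1.6000
    y: enter (2,3) at t=1.6281
    y: enter (2,4) at t=2.7828
    x: enter (3,4) at t=3.6000
    y: enter (3,5) at t=3.9375 ← occupied
  → r_1 = 3.9375
beam 2: φ=0°, α=105°
  dir = (cos 105°, sin 105°) = (-0.2588, 0.9659); from cell (1,1)
  next x-line at t=0.7727, next y-line at t=0.4245; Δt_x=3.8637, Δt_y=1.0353
    y: enter (1,2) at t=0.4245
    x: enter (0,2) at t=0.7727 ← occupied
  → r_2 = 0.7727
beam 3: φ=45°, α=150°
  dir = (cos 150°, sin 150°) = (-0.8660, 0.5000); from cell (1,1)
  next x-line at t=0.2309, next y-line at t=0.8200; Δt_x=1.1547, Δt_y=2.0000
    x: enter (0,1) at t=0.2309 ← occupied
  → r_3 = 0.2309

ranges = [3.9375, 0.7727, 0.2309]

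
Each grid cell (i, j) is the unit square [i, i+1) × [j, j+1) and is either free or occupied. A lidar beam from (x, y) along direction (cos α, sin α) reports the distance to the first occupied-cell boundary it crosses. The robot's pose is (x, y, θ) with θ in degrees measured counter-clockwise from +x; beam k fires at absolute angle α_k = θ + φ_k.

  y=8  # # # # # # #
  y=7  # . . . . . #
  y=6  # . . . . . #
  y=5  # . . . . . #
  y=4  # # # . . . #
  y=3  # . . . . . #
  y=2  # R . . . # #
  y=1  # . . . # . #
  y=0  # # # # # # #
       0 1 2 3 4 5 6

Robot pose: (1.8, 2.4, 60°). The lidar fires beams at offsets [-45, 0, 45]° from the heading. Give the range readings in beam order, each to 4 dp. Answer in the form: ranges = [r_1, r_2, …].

ranges = [4.3482, 1.8475, 1.6564]

beam 1: φ=-45°, α=15°
  cosα=0.9659 sinα=0.2588 | (1,2) | tMaxX 0.2071 tMaxY 2.3182 | tΔX 1.0353 tΔY 3.8637
    t=0.2071 [x] (2,2)
    t=1.2423 [x] (3,2)
    t=2.2776 [x] (4,2)
    t=2.3182 [y] (4,3)
    t=3.3129 [x] (5,3)
    t=4.3482 [x] (6,3) — stop
  → r_1 = 4.3482
beam 2: φ=0°, α=60°
  cosα=0.5000 sinα=0.8660 | (1,2) | tMaxX 0.4000 tMaxY 0.6928 | tΔX 2.0000 tΔY 1.1547
    t=0.4000 [x] (2,2)
    t=0.6928 [y] (2,3)
    t=1.8475 [y] (2,4) — stop
  → r_2 = 1.8475
beam 3: φ=45°, α=105°
  cosα=-0.2588 sinα=0.9659 | (1,2) | tMaxX 3.0910 tMaxY 0.6212 | tΔX 3.8637 tΔY 1.0353
    t=0.6212 [y] (1,3)
    t=1.6564 [y] (1,4) — stop
  → r_3 = 1.6564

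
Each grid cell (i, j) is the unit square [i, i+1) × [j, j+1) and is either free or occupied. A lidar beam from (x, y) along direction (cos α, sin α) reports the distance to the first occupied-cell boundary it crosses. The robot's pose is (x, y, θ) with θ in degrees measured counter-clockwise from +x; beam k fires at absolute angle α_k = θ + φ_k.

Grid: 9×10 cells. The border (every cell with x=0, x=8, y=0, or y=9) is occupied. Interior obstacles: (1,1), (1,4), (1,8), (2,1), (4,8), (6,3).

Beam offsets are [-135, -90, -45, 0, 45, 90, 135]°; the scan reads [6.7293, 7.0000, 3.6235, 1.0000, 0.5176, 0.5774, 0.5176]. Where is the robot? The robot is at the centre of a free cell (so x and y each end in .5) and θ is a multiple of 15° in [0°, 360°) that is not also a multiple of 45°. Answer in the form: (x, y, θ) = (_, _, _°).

(x, y, θ) = (1.5, 5.5, 120°)

Enumerate (i+0.5, j+0.5, θ) over the 50 free cells and 16 admissible headings. For each, cast all 7 beams and compare to the given ranges.
  (7.5, 1.5, 285°): beam 1 = 6.3509 ≠ 6.7293 ✗
  (5.5, 1.5, 150°): beam 1 = 2.5882 ≠ 6.7293 ✗
  (5.5, 7.5, 255°): beam 1 = 1.0000 ≠ 6.7293 ✗
  (3.5, 6.5, 300°): beam 1 = 2.5882 ≠ 6.7293 ✗
  …
  (1.5, 5.5, 120°): r_1=6.7293, r_2=7.0000, r_3=3.6235, r_4=1.0000, r_5=0.5176, r_6=0.5774, r_7=0.5176 — all match ✓
Only this pose fits every beam.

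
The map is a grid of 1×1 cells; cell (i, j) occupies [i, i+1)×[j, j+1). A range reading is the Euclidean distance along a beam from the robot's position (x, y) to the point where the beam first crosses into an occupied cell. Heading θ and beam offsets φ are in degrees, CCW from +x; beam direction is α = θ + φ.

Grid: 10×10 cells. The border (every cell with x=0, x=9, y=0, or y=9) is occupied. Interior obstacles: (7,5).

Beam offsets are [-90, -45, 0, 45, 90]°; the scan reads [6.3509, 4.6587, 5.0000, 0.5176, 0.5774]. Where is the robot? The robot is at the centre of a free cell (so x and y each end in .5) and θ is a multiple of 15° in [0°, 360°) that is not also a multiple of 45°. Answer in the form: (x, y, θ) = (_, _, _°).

(x, y, θ) = (6.5, 5.5, 300°)

Enumerate (i+0.5, j+0.5, θ) over the 63 free cells and 16 admissible headings. For each, cast all 5 beams and compare to the given ranges.
  (5.5, 4.5, 330°): beam 1 = 4.0415 ≠ 6.3509 ✗
  (2.5, 7.5, 60°): beam 1 = 7.5056 ≠ 6.3509 ✗
  (2.5, 1.5, 165°): beam 1 = 7.7646 ≠ 6.3509 ✗
  (3.5, 8.5, 255°): beam 1 = 1.9319 ≠ 6.3509 ✗
  …
  (6.5, 5.5, 300°): r_1=6.3509, r_2=4.6587, r_3=5.0000, r_4=0.5176, r_5=0.5774 — all match ✓
No second candidate reproduces the full scan.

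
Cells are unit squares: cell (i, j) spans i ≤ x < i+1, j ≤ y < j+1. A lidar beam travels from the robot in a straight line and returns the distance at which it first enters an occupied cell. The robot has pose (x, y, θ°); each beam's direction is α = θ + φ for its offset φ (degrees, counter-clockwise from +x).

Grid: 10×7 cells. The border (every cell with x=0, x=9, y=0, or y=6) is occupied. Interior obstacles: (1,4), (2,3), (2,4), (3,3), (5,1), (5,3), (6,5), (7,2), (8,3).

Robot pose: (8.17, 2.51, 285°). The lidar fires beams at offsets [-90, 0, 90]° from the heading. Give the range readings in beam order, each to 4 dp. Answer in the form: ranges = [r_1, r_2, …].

ranges = [0.1760, 1.5633, 0.8593]

beam 1: φ=-90°, α=195°
  cosα=-0.9659 sinα=-0.2588 | (8,2) | tMaxX 0.1760 tMaxY 1.9705 | tΔX 1.0353 tΔY 3.8637
    t=0.1760 [x] (7,2) — stop
  → r_1 = 0.1760
beam 2: φ=0°, α=285°
  cosα=0.2588 sinα=-0.9659 | (8,2) | tMaxX 3.2069 tMaxY 0.5280 | tΔX 3.8637 tΔY 1.0353
    t=0.5280 [y] (8,1)
    t=1.5633 [y] (8,0) — stop
  → r_2 = 1.5633
beam 3: φ=90°, α=15°
  cosα=0.9659 sinα=0.2588 | (8,2) | tMaxX 0.8593 tMaxY 1.8932 | tΔX 1.0353 tΔY 3.8637
    t=0.8593 [x] (9,2) — stop
  → r_3 = 0.8593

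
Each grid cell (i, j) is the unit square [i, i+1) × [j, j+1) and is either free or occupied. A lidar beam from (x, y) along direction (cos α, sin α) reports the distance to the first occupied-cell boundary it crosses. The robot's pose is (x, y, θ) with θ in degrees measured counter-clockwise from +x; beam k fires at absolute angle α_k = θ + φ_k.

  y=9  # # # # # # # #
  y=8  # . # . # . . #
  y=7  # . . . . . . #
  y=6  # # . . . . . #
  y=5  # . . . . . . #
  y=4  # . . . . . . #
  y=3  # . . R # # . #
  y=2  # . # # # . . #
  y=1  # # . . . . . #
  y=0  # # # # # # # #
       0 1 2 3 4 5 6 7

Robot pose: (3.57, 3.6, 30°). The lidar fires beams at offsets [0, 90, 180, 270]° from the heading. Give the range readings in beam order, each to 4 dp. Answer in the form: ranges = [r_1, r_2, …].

beam 1: φ=0°, α=30°
  direction (0.8660, 0.5000); cell (3,3); t to first gridline: x 0.4965, y 0.8000 (then +1.1547 / +2.0000)
    (4,3) via x @ 0.4965  # hit
  → r_1 = 0.4965
beam 2: φ=90°, α=120°
  direction (-0.5000, 0.8660); cell (3,3); t to first gridline: x 1.1400, y 0.4619 (then +2.0000 / +1.1547)
    (3,4) via y @ 0.4619
    (2,4) via x @ 1.1400
    (2,5) via y @ 1.6166
    (2,6) via y @ 2.7713
    (1,6) via x @ 3.1400  # hit
  → r_2 = 3.1400
beam 3: φ=180°, α=210°
  direction (-0.8660, -0.5000); cell (3,3); t to first gridline: x 0.6582, y 1.2000 (then +1.1547 / +2.0000)
    (2,3) via x @ 0.6582
    (2,2) via y @ 1.2000  # hit
  → r_3 = 1.2000
beam 4: φ=270°, α=300°
  direction (0.5000, -0.8660); cell (3,3); t to first gridline: x 0.8600, y 0.6928 (then +2.0000 / +1.1547)
    (3,2) via y @ 0.6928  # hit
  → r_4 = 0.6928

ranges = [0.4965, 3.1400, 1.2000, 0.6928]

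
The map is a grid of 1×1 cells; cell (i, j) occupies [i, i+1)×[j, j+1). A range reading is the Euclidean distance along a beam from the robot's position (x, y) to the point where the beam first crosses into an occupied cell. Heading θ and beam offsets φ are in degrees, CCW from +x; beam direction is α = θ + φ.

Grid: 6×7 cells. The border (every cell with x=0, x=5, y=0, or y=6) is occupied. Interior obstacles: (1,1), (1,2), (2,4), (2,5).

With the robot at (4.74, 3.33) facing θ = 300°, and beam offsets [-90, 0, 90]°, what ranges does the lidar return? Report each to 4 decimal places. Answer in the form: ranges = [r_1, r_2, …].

beam 1: φ=-90°, α=210°
  d=(-0.8660,-0.5000)  start (4,3)  tX=0.8545 tY=0.6600  stride 1/|dx|=1.1547 1/|dy|=2.0000
    cross y-line → (4,2), t=0.6600
    cross x-line → (3,2), t=0.8545
    cross x-line → (2,2), t=2.0092
    cross y-line → (2,1), t=2.6600
    cross x-line → (1,1), t=3.1639 (wall)
  → r_1 = 3.1639
beam 2: φ=0°, α=300°
  d=(0.5000,-0.8660)  start (4,3)  tX=0.5200 tY=0.3811  stride 1/|dx|=2.0000 1/|dy|=1.1547
    cross y-line → (4,2), t=0.3811
    cross x-line → (5,2), t=0.5200 (wall)
  → r_2 = 0.5200
beam 3: φ=90°, α=30°
  d=(0.8660,0.5000)  start (4,3)  tX=0.3002 tY=1.3400  stride 1/|dx|=1.1547 1/|dy|=2.0000
    cross x-line → (5,3), t=0.3002 (wall)
  → r_3 = 0.3002

ranges = [3.1639, 0.5200, 0.3002]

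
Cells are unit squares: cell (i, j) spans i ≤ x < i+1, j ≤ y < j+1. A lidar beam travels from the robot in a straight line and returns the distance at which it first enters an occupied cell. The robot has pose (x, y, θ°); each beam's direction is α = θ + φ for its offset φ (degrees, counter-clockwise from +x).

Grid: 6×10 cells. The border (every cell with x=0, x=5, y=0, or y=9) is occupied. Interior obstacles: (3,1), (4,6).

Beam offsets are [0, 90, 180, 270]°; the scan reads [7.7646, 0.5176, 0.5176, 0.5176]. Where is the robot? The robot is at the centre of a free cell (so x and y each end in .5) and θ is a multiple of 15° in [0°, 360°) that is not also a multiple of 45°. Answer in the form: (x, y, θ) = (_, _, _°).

(x, y, θ) = (4.5, 1.5, 105°)

The pose lattice has 30·16 = 480 candidates. Test each by forward raycasting.
  (1.5, 5.5, 240°): beam 1 = 1.0000 ≠ 7.7646 ✗
  (2.5, 5.5, 30°): beam 1 = 1.7321 ≠ 7.7646 ✗
  (1.5, 3.5, 165°): beam 1 = 0.5176 ≠ 7.7646 ✗
  …
  (4.5, 1.5, 105°): r_1=7.7646, r_2=0.5176, r_3=0.5176, r_4=0.5176 — all match ✓
Only this pose fits every beam.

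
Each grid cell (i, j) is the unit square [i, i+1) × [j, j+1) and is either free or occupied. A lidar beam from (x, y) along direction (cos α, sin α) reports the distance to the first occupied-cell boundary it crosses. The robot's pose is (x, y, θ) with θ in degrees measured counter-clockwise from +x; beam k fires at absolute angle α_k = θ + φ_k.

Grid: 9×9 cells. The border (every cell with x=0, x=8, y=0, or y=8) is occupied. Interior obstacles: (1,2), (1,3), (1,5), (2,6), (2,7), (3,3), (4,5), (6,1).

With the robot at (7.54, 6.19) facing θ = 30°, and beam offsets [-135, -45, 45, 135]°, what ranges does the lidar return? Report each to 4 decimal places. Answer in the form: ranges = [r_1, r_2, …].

beam 1: φ=-135°, α=255°
  dir = (cos 255°, sin 255°) = (-0.2588, -0.9659); from cell (7,6)
  next x-line at t=2.0864, next y-line at t=0.1967; Δt_x=3.8637, Δt_y=1.0353
    y: enter (7,5) at t=0.1967
    y: enter (7,4) at t=1.2320
    x: enter (6,4) at t=2.0864
    y: enter (6,3) at t=2.2673
    y: enter (6,2) at t=3.3025
    y: enter (6,1) at t=4.3378 ← occupied
  → r_1 = 4.3378
beam 2: φ=-45°, α=345°
  dir = (cos 345°, sin 345°) = (0.9659, -0.2588); from cell (7,6)
  next x-line at t=0.4762, next y-line at t=0.7341; Δt_x=1.0353, Δt_y=3.8637
    x: enter (8,6) at t=0.4762 ← occupied
  → r_2 = 0.4762
beam 3: φ=45°, α=75°
  dir = (cos 75°, sin 75°) = (0.2588, 0.9659); from cell (7,6)
  next x-line at t=1.7773, next y-line at t=0.8386; Δt_x=3.8637, Δt_y=1.0353
    y: enter (7,7) at t=0.8386
    x: enter (8,7) at t=1.7773 ← occupied
  → r_3 = 1.7773
beam 4: φ=135°, α=165°
  dir = (cos 165°, sin 165°) = (-0.9659, 0.2588); from cell (7,6)
  next x-line at t=0.5590, next y-line at t=3.1296; Δt_x=1.0353, Δt_y=3.8637
    x: enter (6,6) at t=0.5590
    x: enter (5,6) at t=1.5943
    x: enter (4,6) at t=2.6296
    y: enter (4,7) at t=3.1296
    x: enter (3,7) at t=3.6649
    x: enter (2,7) at t=4.7002 ← occupied
  → r_4 = 4.7002

ranges = [4.3378, 0.4762, 1.7773, 4.7002]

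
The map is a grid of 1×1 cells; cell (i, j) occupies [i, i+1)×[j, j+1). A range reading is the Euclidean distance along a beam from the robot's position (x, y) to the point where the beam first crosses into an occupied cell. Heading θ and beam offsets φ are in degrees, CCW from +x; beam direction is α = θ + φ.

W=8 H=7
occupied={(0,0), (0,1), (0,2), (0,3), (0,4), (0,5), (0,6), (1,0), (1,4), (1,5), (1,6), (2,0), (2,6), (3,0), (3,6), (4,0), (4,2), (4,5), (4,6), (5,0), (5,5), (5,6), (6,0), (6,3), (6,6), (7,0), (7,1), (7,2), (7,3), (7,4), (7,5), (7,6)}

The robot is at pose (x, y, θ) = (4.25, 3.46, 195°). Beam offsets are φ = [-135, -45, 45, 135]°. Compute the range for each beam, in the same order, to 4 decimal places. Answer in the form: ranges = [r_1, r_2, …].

ranges = [1.7782, 2.5981, 2.8406, 3.1754]

beam 1: φ=-135°, α=60°
  cosα=0.5000 sinα=0.8660 | (4,3) | tMaxX 1.5000 tMaxY 0.6235 | tΔX 2.0000 tΔY 1.1547
    t=0.6235 [y] (4,4)
    t=1.5000 [x] (5,4)
    t=1.7782 [y] (5,5) — stop
  → r_1 = 1.7782
beam 2: φ=-45°, α=150°
  cosα=-0.8660 sinα=0.5000 | (4,3) | tMaxX 0.2887 tMaxY 1.0800 | tΔX 1.1547 tΔY 2.0000
    t=0.2887 [x] (3,3)
    t=1.0800 [y] (3,4)
    t=1.4434 [x] (2,4)
    t=2.5981 [x] (1,4) — stop
  → r_2 = 2.5981
beam 3: φ=45°, α=240°
  cosα=-0.5000 sinα=-0.8660 | (4,3) | tMaxX 0.5000 tMaxY 0.5312 | tΔX 2.0000 tΔY 1.1547
    t=0.5000 [x] (3,3)
    t=0.5312 [y] (3,2)
    t=1.6859 [y] (3,1)
    t=2.5000 [x] (2,1)
    t=2.8406 [y] (2,0) — stop
  → r_3 = 2.8406
beam 4: φ=135°, α=330°
  cosα=0.8660 sinα=-0.5000 | (4,3) | tMaxX 0.8660 tMaxY 0.9200 | tΔX 1.1547 tΔY 2.0000
    t=0.8660 [x] (5,3)
    t=0.9200 [y] (5,2)
    t=2.0207 [x] (6,2)
    t=2.9200 [y] (6,1)
    t=3.1754 [x] (7,1) — stop
  → r_4 = 3.1754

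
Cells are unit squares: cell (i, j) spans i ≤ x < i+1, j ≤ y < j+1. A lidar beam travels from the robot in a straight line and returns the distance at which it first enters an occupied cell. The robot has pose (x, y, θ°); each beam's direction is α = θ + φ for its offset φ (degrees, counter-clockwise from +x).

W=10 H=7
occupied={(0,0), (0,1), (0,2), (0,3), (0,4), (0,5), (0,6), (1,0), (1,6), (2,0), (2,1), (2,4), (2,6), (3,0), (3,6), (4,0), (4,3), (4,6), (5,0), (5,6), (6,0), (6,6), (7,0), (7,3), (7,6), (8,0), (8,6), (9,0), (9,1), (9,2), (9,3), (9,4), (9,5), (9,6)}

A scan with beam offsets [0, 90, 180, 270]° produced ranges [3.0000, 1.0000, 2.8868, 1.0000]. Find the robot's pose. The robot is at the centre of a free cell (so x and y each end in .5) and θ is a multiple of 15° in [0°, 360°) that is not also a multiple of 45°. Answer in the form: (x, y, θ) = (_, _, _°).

(x, y, θ) = (3.5, 2.5, 330°)

Candidates: 36 free-cell centres × 16 headings = 576 poses. Raycast each; keep the one whose scan matches to 4 dp.
  (8.5, 2.5, 240°): beam 1 = 1.7321 ≠ 3.0000 ✗
  (4.5, 2.5, 285°): beam 1 = 1.5529 ≠ 3.0000 ✗
  (5.5, 3.5, 300°): beam 1 = 2.8868 ≠ 3.0000 ✗
  …
  (3.5, 2.5, 330°): r_1=3.0000, r_2=1.0000, r_3=2.8868, r_4=1.0000 — all match ✓
Only this pose fits every beam.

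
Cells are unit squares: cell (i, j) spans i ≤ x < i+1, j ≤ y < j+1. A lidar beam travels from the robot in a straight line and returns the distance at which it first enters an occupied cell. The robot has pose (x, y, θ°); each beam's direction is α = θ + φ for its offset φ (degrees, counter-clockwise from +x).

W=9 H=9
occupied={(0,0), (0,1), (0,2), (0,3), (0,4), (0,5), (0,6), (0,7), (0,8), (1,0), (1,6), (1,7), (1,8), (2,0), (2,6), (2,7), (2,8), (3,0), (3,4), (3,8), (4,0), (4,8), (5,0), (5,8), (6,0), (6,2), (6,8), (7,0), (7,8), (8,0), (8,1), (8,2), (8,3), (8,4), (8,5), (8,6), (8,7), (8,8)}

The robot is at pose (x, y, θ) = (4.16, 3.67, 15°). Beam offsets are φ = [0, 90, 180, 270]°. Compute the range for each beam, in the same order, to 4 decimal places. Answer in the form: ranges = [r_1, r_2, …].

beam 1: φ=0°, α=15°
  dir = (cos 15°, sin 15°) = (0.9659, 0.2588); from cell (4,3)
  next x-line at t=0.8696, next y-line at t=1.2750; Δt_x=1.0353, Δt_y=3.8637
    x: enter (5,3) at t=0.8696
    y: enter (5,4) at t=1.2750
    x: enter (6,4) at t=1.9049
    x: enter (7,4) at t=2.9402
    x: enter (8,4) at t=3.9755 ← occupied
  → r_1 = 3.9755
beam 2: φ=90°, α=105°
  dir = (cos 105°, sin 105°) = (-0.2588, 0.9659); from cell (4,3)
  next x-line at t=0.6182, next y-line at t=0.3416; Δt_x=3.8637, Δt_y=1.0353
    y: enter (4,4) at t=0.3416
    x: enter (3,4) at t=0.6182 ← occupied
  → r_2 = 0.6182
beam 3: φ=180°, α=195°
  dir = (cos 195°, sin 195°) = (-0.9659, -0.2588); from cell (4,3)
  next x-line at t=0.1656, next y-line at t=2.5887; Δt_x=1.0353, Δt_y=3.8637
    x: enter (3,3) at t=0.1656
    x: enter (2,3) at t=1.2009
    x: enter (1,3) at t=2.2362
    y: enter (1,2) at t=2.5887
    x: enter (0,2) at t=3.2715 ← occupied
  → r_3 = 3.2715
beam 4: φ=270°, α=285°
  dir = (cos 285°, sin 285°) = (0.2588, -0.9659); from cell (4,3)
  next x-line at t=3.2455, next y-line at t=0.6936; Δt_x=3.8637, Δt_y=1.0353
    y: enter (4,2) at t=0.6936
    y: enter (4,1) at t=1.7289
    y: enter (4,0) at t=2.7642 ← occupied
  → r_4 = 2.7642

ranges = [3.9755, 0.6182, 3.2715, 2.7642]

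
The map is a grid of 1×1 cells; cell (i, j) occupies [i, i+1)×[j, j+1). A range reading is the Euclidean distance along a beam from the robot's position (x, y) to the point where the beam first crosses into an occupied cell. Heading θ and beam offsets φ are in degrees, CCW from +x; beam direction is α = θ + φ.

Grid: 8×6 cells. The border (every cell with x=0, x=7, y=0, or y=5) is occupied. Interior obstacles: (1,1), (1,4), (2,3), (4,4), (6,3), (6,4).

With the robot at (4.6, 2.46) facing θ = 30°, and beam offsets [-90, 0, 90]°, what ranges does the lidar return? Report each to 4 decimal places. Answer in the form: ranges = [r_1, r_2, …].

ranges = [1.6859, 1.6166, 2.9329]

beam 1: φ=-90°, α=300°
  cosα=0.5000 sinα=-0.8660 | (4,2) | tMaxX 0.8000 tMaxY 0.5312 | tΔX 2.0000 tΔY 1.1547
    t=0.5312 [y] (4,1)
    t=0.8000 [x] (5,1)
    t=1.6859 [y] (5,0) — stop
  → r_1 = 1.6859
beam 2: φ=0°, α=30°
  cosα=0.8660 sinα=0.5000 | (4,2) | tMaxX 0.4619 tMaxY 1.0800 | tΔX 1.1547 tΔY 2.0000
    t=0.4619 [x] (5,2)
    t=1.0800 [y] (5,3)
    t=1.6166 [x] (6,3) — stop
  → r_2 = 1.6166
beam 3: φ=90°, α=120°
  cosα=-0.5000 sinα=0.8660 | (4,2) | tMaxX 1.2000 tMaxY 0.6235 | tΔX 2.0000 tΔY 1.1547
    t=0.6235 [y] (4,3)
    t=1.2000 [x] (3,3)
    t=1.7782 [y] (3,4)
    t=2.9329 [y] (3,5) — stop
  → r_3 = 2.9329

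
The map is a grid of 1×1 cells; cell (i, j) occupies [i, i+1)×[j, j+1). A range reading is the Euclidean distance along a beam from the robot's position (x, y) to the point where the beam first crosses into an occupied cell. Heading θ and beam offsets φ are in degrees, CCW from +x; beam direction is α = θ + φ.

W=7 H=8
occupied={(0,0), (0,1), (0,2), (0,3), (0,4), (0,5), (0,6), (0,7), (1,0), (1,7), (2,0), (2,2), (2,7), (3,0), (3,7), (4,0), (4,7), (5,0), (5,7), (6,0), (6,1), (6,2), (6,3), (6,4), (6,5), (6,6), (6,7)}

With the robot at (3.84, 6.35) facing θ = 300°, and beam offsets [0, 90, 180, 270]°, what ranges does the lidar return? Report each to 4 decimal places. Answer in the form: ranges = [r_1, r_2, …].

ranges = [4.3200, 1.3000, 0.7506, 3.2793]

beam 1: φ=0°, α=300°
  cosα=0.5000 sinα=-0.8660 | (3,6) | tMaxX 0.3200 tMaxY 0.4041 | tΔX 2.0000 tΔY 1.1547
    t=0.3200 [x] (4,6)
    t=0.4041 [y] (4,5)
    t=1.5588 [y] (4,4)
    t=2.3200 [x] (5,4)
    t=2.7135 [y] (5,3)
    t=3.8682 [y] (5,2)
    t=4.3200 [x] (6,2) — stop
  → r_1 = 4.3200
beam 2: φ=90°, α=30°
  cosα=0.8660 sinα=0.5000 | (3,6) | tMaxX 0.1848 tMaxY 1.3000 | tΔX 1.1547 tΔY 2.0000
    t=0.1848 [x] (4,6)
    t=1.3000 [y] (4,7) — stop
  → r_2 = 1.3000
beam 3: φ=180°, α=120°
  cosα=-0.5000 sinα=0.8660 | (3,6) | tMaxX 1.6800 tMaxY 0.7506 | tΔX 2.0000 tΔY 1.1547
    t=0.7506 [y] (3,7) — stop
  → r_3 = 0.7506
beam 4: φ=270°, α=210°
  cosα=-0.8660 sinα=-0.5000 | (3,6) | tMaxX 0.9699 tMaxY 0.7000 | tΔX 1.1547 tΔY 2.0000
    t=0.7000 [y] (3,5)
    t=0.9699 [x] (2,5)
    t=2.1246 [x] (1,5)
    t=2.7000 [y] (1,4)
    t=3.2793 [x] (0,4) — stop
  → r_4 = 3.2793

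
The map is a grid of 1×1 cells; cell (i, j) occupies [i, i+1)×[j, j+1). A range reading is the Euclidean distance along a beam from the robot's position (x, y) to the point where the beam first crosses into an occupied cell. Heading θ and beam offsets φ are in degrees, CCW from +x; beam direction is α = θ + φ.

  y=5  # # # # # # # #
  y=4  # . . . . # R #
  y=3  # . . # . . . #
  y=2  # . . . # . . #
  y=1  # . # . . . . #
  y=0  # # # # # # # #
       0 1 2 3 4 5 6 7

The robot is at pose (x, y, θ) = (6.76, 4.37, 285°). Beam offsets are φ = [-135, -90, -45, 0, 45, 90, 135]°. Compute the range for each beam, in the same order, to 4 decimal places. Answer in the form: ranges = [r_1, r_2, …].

beam 1: φ=-135°, α=150°
  dir = (cos 150°, sin 150°) = (-0.8660, 0.5000); from cell (6,4)
  next x-line at t=0.8776, next y-line at t=1.2600; Δt_x=1.1547, Δt_y=2.0000
    x: enter (5,4) at t=0.8776 ← occupied
  → r_1 = 0.8776
beam 2: φ=-90°, α=195°
  dir = (cos 195°, sin 195°) = (-0.9659, -0.2588); from cell (6,4)
  next x-line at t=0.7868, next y-line at t=1.4296; Δt_x=1.0353, Δt_y=3.8637
    x: enter (5,4) at t=0.7868 ← occupied
  → r_2 = 0.7868
beam 3: φ=-45°, α=240°
  dir = (cos 240°, sin 240°) = (-0.5000, -0.8660); from cell (6,4)
  next x-line at t=1.5200, next y-line at t=0.4272; Δt_x=2.0000, Δt_y=1.1547
    y: enter (6,3) at t=0.4272
    x: enter (5,3) at t=1.5200
    y: enter (5,2) at t=1.5819
    y: enter (5,1) at t=2.7366
    x: enter (4,1) at t=3.5200
    y: enter (4,0) at t=3.8913 ← occupied
  → r_3 = 3.8913
beam 4: φ=0°, α=285°
  dir = (cos 285°, sin 285°) = (0.2588, -0.9659); from cell (6,4)
  next x-line at t=0.9273, next y-line at t=0.3831; Δt_x=3.8637, Δt_y=1.0353
    y: enter (6,3) at t=0.3831
    x: enter (7,3) at t=0.9273 ← occupied
  → r_4 = 0.9273
beam 5: φ=45°, α=330°
  dir = (cos 330°, sin 330°) = (0.8660, -0.5000); from cell (6,4)
  next x-line at t=0.2771, next y-line at t=0.7400; Δt_x=1.1547, Δt_y=2.0000
    x: enter (7,4) at t=0.2771 ← occupied
  → r_5 = 0.2771
beam 6: φ=90°, α=15°
  dir = (cos 15°, sin 15°) = (0.9659, 0.2588); from cell (6,4)
  next x-line at t=0.2485, next y-line at t=2.4341; Δt_x=1.0353, Δt_y=3.8637
    x: enter (7,4) at t=0.2485 ← occupied
  → r_6 = 0.2485
beam 7: φ=135°, α=60°
  dir = (cos 60°, sin 60°) = (0.5000, 0.8660); from cell (6,4)
  next x-line at t=0.4800, next y-line at t=0.7275; Δt_x=2.0000, Δt_y=1.1547
    x: enter (7,4) at t=0.4800 ← occupied
  → r_7 = 0.4800

ranges = [0.8776, 0.7868, 3.8913, 0.9273, 0.2771, 0.2485, 0.4800]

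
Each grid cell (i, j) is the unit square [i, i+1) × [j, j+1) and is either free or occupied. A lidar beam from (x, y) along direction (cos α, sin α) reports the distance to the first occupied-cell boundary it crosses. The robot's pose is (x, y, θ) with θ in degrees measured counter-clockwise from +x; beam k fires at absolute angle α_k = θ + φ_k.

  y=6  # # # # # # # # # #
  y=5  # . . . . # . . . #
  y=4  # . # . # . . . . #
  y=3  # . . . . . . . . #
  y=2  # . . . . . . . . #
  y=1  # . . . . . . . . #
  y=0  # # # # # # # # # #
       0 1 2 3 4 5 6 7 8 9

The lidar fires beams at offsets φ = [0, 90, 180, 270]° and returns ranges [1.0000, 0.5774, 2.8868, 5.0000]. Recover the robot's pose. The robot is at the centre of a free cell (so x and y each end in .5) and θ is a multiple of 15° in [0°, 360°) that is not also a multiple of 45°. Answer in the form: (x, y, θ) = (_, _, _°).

(x, y, θ) = (8.5, 3.5, 300°)

Candidates: 37 free-cell centres × 16 headings = 592 poses. Raycast each; keep the one whose scan matches to 4 dp.
  (3.5, 1.5, 255°): beam 1 = 0.5176 ≠ 1.0000 ✗
  (7.5, 1.5, 285°): beam 1 = 0.5176 ≠ 1.0000 ✗
  (8.5, 3.5, 150°): beam 1 = 3.0000 ≠ 1.0000 ✗
  …
  (8.5, 3.5, 300°): r_1=1.0000, r_2=0.5774, r_3=2.8868, r_4=5.0000 — all match ✓
Unique over the lattice → pose = (8.5, 3.5, 300°).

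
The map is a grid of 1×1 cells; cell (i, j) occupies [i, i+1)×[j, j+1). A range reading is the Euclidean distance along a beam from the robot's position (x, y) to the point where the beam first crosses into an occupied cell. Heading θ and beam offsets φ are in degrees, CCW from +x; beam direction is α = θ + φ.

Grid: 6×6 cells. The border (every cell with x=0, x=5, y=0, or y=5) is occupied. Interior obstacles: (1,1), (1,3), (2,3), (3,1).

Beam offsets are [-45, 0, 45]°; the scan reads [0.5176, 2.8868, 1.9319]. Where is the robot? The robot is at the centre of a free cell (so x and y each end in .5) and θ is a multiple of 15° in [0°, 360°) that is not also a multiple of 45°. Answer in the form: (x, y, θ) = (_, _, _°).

Enumerate (i+0.5, j+0.5, θ) over the 12 free cells and 16 admissible headings. For each, cast all 3 beams and compare to the given ranges.
  (4.5, 4.5, 345°): beam 1 = 1.0000 ≠ 0.5176 ✗
  (2.5, 1.5, 120°): beam 1 = 1.5529 ≠ 0.5176 ✗
  (3.5, 2.5, 60°): beam 1 = 1.5529 ≠ 0.5176 ✗
  (2.5, 2.5, 300°): beam 1 = 1.5529 ≠ 0.5176 ✗
  (4.5, 1.5, 120°): beam 1 = 1.9319 ≠ 0.5176 ✗
  …
  (2.5, 4.5, 330°): r_1=0.5176, r_2=2.8868, r_3=1.9319 — all match ✓
Unique over the lattice → pose = (2.5, 4.5, 330°).

(x, y, θ) = (2.5, 4.5, 330°)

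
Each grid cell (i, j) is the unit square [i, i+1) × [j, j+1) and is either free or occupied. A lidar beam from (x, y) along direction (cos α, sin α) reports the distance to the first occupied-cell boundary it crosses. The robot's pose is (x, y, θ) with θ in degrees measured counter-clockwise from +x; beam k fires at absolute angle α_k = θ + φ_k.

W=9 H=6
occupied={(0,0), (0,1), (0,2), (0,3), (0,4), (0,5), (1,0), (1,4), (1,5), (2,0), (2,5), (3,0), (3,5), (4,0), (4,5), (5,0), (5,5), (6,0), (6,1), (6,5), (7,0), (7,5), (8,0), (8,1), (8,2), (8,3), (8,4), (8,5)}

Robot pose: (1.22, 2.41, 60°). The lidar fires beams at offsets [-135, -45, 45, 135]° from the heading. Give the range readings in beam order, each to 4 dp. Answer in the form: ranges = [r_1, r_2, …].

beam 1: φ=-135°, α=285°
  cosα=0.2588 sinα=-0.9659 | (1,2) | tMaxX 3.0137 tMaxY 0.4245 | tΔX 3.8637 tΔY 1.0353
    t=0.4245 [y] (1,1)
    t=1.4597 [y] (1,0) — stop
  → r_1 = 1.4597
beam 2: φ=-45°, α=15°
  cosα=0.9659 sinα=0.2588 | (1,2) | tMaxX 0.8075 tMaxY 2.2796 | tΔX 1.0353 tΔY 3.8637
    t=0.8075 [x] (2,2)
    t=1.8428 [x] (3,2)
    t=2.2796 [y] (3,3)
    t=2.8781 [x] (4,3)
    t=3.9133 [x] (5,3)
    t=4.9486 [x] (6,3)
    t=5.9839 [x] (7,3)
    t=6.1433 [y] (7,4)
    t=7.0192 [x] (8,4) — stop
  → r_2 = 7.0192
beam 3: φ=45°, α=105°
  cosα=-0.2588 sinα=0.9659 | (1,2) | tMaxX 0.8500 tMaxY 0.6108 | tΔX 3.8637 tΔY 1.0353
    t=0.6108 [y] (1,3)
    t=0.8500 [x] (0,3) — stop
  → r_3 = 0.8500
beam 4: φ=135°, α=195°
  cosα=-0.9659 sinα=-0.2588 | (1,2) | tMaxX 0.2278 tMaxY 1.5841 | tΔX 1.0353 tΔY 3.8637
    t=0.2278 [x] (0,2) — stop
  → r_4 = 0.2278

ranges = [1.4597, 7.0192, 0.8500, 0.2278]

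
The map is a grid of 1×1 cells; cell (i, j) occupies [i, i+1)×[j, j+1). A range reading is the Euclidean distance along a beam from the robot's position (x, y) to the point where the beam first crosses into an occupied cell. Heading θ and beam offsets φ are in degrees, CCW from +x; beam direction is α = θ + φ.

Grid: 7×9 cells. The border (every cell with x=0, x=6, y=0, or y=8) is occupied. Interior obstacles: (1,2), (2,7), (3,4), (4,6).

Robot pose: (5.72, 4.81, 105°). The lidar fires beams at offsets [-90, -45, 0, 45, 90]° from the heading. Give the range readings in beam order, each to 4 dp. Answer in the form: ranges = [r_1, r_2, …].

beam 1: φ=-90°, α=15°
  dir = (cos 15°, sin 15°) = (0.9659, 0.2588); from cell (5,4)
  next x-line at t=0.2899, next y-line at t=0.7341; Δt_x=1.0353, Δt_y=3.8637
    x: enter (6,4) at t=0.2899 ← occupied
  → r_1 = 0.2899
beam 2: φ=-45°, α=60°
  dir = (cos 60°, sin 60°) = (0.5000, 0.8660); from cell (5,4)
  next x-line at t=0.5600, next y-line at t=0.2194; Δt_x=2.0000, Δt_y=1.1547
    y: enter (5,5) at t=0.2194
    x: enter (6,5) at t=0.5600 ← occupied
  → r_2 = 0.5600
beam 3: φ=0°, α=105°
  dir = (cos 105°, sin 105°) = (-0.2588, 0.9659); from cell (5,4)
  next x-line at t=2.7819, next y-line at t=0.1967; Δt_x=3.8637, Δt_y=1.0353
    y: enter (5,5) at t=0.1967
    y: enter (5,6) at t=1.2320
    y: enter (5,7) at t=2.2673
    x: enter (4,7) at t=2.7819
    y: enter (4,8) at t=3.3025 ← occupied
  → r_3 = 3.3025
beam 4: φ=45°, α=150°
  dir = (cos 150°, sin 150°) = (-0.8660, 0.5000); from cell (5,4)
  next x-line at t=0.8314, next y-line at t=0.3800; Δt_x=1.1547, Δt_y=2.0000
    y: enter (5,5) at t=0.3800
    x: enter (4,5) at t=0.8314
    x: enter (3,5) at t=1.9861
    y: enter (3,6) at t=2.3800
    x: enter (2,6) at t=3.1408
    x: enter (1,6) at t=4.2955
    y: enter (1,7) at t=4.3800
    x: enter (0,7) at t=5.4502 ← occupied
  → r_4 = 5.4502
beam 5: φ=90°, α=195°
  dir = (cos 195°, sin 195°) = (-0.9659, -0.2588); from cell (5,4)
  next x-line at t=0.7454, next y-line at t=3.1296; Δt_x=1.0353, Δt_y=3.8637
    x: enter (4,4) at t=0.7454
    x: enter (3,4) at t=1.7807 ← occupied
  → r_5 = 1.7807

ranges = [0.2899, 0.5600, 3.3025, 5.4502, 1.7807]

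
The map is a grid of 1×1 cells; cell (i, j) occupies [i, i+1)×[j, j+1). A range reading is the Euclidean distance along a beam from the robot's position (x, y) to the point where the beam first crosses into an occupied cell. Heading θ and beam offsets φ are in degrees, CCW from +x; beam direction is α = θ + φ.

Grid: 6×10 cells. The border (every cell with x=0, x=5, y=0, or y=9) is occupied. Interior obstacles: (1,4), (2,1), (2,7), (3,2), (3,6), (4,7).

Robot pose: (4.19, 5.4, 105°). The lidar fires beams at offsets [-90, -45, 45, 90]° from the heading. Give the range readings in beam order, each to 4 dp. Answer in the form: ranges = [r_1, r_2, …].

ranges = [0.8386, 1.6200, 1.2000, 2.2673]

beam 1: φ=-90°, α=15°
  d=(0.9659,0.2588)  start (4,5)  tX=0.8386 tY=2.3182  stride 1/|dx|=1.0353 1/|dy|=3.8637
    cross x-line → (5,5), t=0.8386 (wall)
  → r_1 = 0.8386
beam 2: φ=-45°, α=60°
  d=(0.5000,0.8660)  start (4,5)  tX=1.6200 tY=0.6928  stride 1/|dx|=2.0000 1/|dy|=1.1547
    cross y-line → (4,6), t=0.6928
    cross x-line → (5,6), t=1.6200 (wall)
  → r_2 = 1.6200
beam 3: φ=45°, α=150°
  d=(-0.8660,0.5000)  start (4,5)  tX=0.2194 tY=1.2000  stride 1/|dx|=1.1547 1/|dy|=2.0000
    cross x-line → (3,5), t=0.2194
    cross y-line → (3,6), t=1.2000 (wall)
  → r_3 = 1.2000
beam 4: φ=90°, α=195°
  d=(-0.9659,-0.2588)  start (4,5)  tX=0.1967 tY=1.5455  stride 1/|dx|=1.0353 1/|dy|=3.8637
    cross x-line → (3,5), t=0.1967
    cross x-line → (2,5), t=1.2320
    cross y-line → (2,4), t=1.5455
    cross x-line → (1,4), t=2.2673 (wall)
  → r_4 = 2.2673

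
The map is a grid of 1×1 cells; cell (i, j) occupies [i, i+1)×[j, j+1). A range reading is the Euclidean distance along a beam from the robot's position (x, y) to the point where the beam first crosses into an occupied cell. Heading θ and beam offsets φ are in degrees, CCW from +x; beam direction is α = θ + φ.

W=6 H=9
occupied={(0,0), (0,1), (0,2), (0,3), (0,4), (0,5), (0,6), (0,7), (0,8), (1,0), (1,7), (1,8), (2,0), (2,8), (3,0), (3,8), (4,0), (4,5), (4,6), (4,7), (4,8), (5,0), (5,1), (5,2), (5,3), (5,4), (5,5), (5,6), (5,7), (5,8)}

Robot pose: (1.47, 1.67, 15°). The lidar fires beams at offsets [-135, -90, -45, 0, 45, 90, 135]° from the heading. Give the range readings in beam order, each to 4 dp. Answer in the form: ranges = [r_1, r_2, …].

ranges = [0.7736, 0.6936, 1.3400, 3.6545, 5.0600, 1.8159, 0.5427]

beam 1: φ=-135°, α=240°
  cosα=-0.5000 sinα=-0.8660 | (1,1) | tMaxX 0.9400 tMaxY 0.7736 | tΔX 2.0000 tΔY 1.1547
    t=0.7736 [y] (1,0) — stop
  → r_1 = 0.7736
beam 2: φ=-90°, α=285°
  cosα=0.2588 sinα=-0.9659 | (1,1) | tMaxX 2.0478 tMaxY 0.6936 | tΔX 3.8637 tΔY 1.0353
    t=0.6936 [y] (1,0) — stop
  → r_2 = 0.6936
beam 3: φ=-45°, α=330°
  cosα=0.8660 sinα=-0.5000 | (1,1) | tMaxX 0.6120 tMaxY 1.3400 | tΔX 1.1547 tΔY 2.0000
    t=0.6120 [x] (2,1)
    t=1.3400 [y] (2,0) — stop
  → r_3 = 1.3400
beam 4: φ=0°, α=15°
  cosα=0.9659 sinα=0.2588 | (1,1) | tMaxX 0.5487 tMaxY 1.2750 | tΔX 1.0353 tΔY 3.8637
    t=0.5487 [x] (2,1)
    t=1.2750 [y] (2,2)
    t=1.5840 [x] (3,2)
    t=2.6192 [x] (4,2)
    t=3.6545 [x] (5,2) — stop
  → r_4 = 3.6545
beam 5: φ=45°, α=60°
  cosα=0.5000 sinα=0.8660 | (1,1) | tMaxX 1.0600 tMaxY 0.3811 | tΔX 2.0000 tΔY 1.1547
    t=0.3811 [y] (1,2)
    t=1.0600 [x] (2,2)
    t=1.5358 [y] (2,3)
    t=2.6905 [y] (2,4)
    t=3.0600 [x] (3,4)
    t=3.8452 [y] (3,5)
    t=4.9999 [y] (3,6)
    t=5.0600 [x] (4,6) — stop
  → r_5 = 5.0600
beam 6: φ=90°, α=105°
  cosα=-0.2588 sinα=0.9659 | (1,1) | tMaxX 1.8159 tMaxY 0.3416 | tΔX 3.8637 tΔY 1.0353
    t=0.3416 [y] (1,2)
    t=1.3769 [y] (1,3)
    t=1.8159 [x] (0,3) — stop
  → r_6 = 1.8159
beam 7: φ=135°, α=150°
  cosα=-0.8660 sinα=0.5000 | (1,1) | tMaxX 0.5427 tMaxY 0.6600 | tΔX 1.1547 tΔY 2.0000
    t=0.5427 [x] (0,1) — stop
  → r_7 = 0.5427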